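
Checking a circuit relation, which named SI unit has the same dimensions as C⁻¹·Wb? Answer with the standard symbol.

C = s·A.
So C⁻¹ = s⁻¹·A⁻¹.
Wb = kg·m²·s⁻²·A⁻¹.
Combining: C⁻¹·Wb = (s⁻¹·A⁻¹) · (kg·m²·s⁻²·A⁻¹) = kg·m²·s⁻³·A⁻².
kg·m²·s⁻³·A⁻² is the base-SI form of the ohm.

Ω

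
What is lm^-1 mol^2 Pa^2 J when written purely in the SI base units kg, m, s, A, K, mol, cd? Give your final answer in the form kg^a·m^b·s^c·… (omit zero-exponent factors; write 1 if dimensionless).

kg³·s⁻⁶·mol²·cd⁻¹

lm = cd.
So lm⁻¹ = cd⁻¹.
Pa = kg·m⁻¹·s⁻².
So Pa² = kg²·m⁻²·s⁻⁴.
J = kg·m²·s⁻².
Combining: lm⁻¹·mol²·Pa²·J = cd⁻¹ · mol² · (kg²·m⁻²·s⁻⁴) · (kg·m²·s⁻²) = kg³·s⁻⁶·mol²·cd⁻¹.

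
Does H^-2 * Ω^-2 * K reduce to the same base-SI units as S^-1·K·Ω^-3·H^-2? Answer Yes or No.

Left side:
  H = Wb/A (inductance = flux per current),
      = kg·m²·s⁻²·A⁻².
  So H⁻² = kg⁻²·m⁻⁴·s⁴·A⁴.
  Ω = V/A (resistance = voltage per current),
      = kg·m²·s⁻³·A⁻².
  So Ω⁻² = kg⁻²·m⁻⁴·s⁶·A⁴.
  Combining: H⁻²·Ω⁻²·K = (kg⁻²·m⁻⁴·s⁴·A⁴) · (kg⁻²·m⁻⁴·s⁶·A⁴) · K = kg⁻⁴·m⁻⁸·s¹⁰·A⁸·K.
Right side:
  S = kg⁻¹·m⁻²·s³·A².
  So S⁻¹ = kg·m²·s⁻³·A⁻².
  Ω = kg·m²·s⁻³·A⁻².
  So Ω⁻³ = kg⁻³·m⁻⁶·s⁹·A⁶.
  H = kg·m²·s⁻²·A⁻².
  So H⁻² = kg⁻²·m⁻⁴·s⁴·A⁴.
  Combining: S⁻¹·K·Ω⁻³·H⁻² = (kg·m²·s⁻³·A⁻²) · K · (kg⁻³·m⁻⁶·s⁹·A⁶) · (kg⁻²·m⁻⁴·s⁴·A⁴) = kg⁻⁴·m⁻⁸·s¹⁰·A⁸·K.
Both reduce to kg⁻⁴·m⁻⁸·s¹⁰·A⁸·K.

Yes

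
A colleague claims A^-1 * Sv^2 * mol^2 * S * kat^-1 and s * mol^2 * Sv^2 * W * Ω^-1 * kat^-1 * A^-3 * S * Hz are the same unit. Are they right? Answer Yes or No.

Yes

Left side:
  Sv = J/kg (equivalent dose = energy per mass),
      = m²·s⁻².
  So Sv² = m⁴·s⁻⁴.
  S = 1/Ω (conductance is reciprocal resistance),
      = kg⁻¹·m⁻²·s³·A².
  kat = mol/s = s⁻¹·mol (catalytic activity).
  So kat⁻¹ = s·mol⁻¹.
  Combining: A⁻¹·Sv²·mol²·S·kat⁻¹ = A⁻¹ · (m⁴·s⁻⁴) · mol² · (kg⁻¹·m⁻²·s³·A²) · (s·mol⁻¹) = kg⁻¹·m²·A·mol.
Right side:
  Sv = J/kg (equivalent dose = energy per mass),
      = m²·s⁻².
  So Sv² = m⁴·s⁻⁴.
  W = J/s (power = energy per time),
      = kg·m²·s⁻³.
  Ω = V/A (resistance = voltage per current),
      = kg·m²·s⁻³·A⁻².
  So Ω⁻¹ = kg⁻¹·m⁻²·s³·A².
  kat = mol/s = s⁻¹·mol (catalytic activity).
  So kat⁻¹ = s·mol⁻¹.
  S = 1/Ω (conductance is reciprocal resistance),
      = kg⁻¹·m⁻²·s³·A².
  Hz = 1/s = s⁻¹ (frequency is cycles per second).
  Combining: s·mol²·Sv²·W·Ω⁻¹·kat⁻¹·A⁻³·S·Hz = s · mol² · (m⁴·s⁻⁴) · (kg·m²·s⁻³) · (kg⁻¹·m⁻²·s³·A²) · (s·mol⁻¹) · A⁻³ · (kg⁻¹·m⁻²·s³·A²) · s⁻¹ = kg⁻¹·m²·A·mol.
Both reduce to kg⁻¹·m²·A·mol.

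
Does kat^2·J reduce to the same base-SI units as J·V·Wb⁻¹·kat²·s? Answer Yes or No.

Left side:
  kat = s⁻¹·mol.
  So kat² = s⁻²·mol².
  J = kg·m²·s⁻².
  Combining: kat²·J = (s⁻²·mol²) · (kg·m²·s⁻²) = kg·m²·s⁻⁴·mol².
Right side:
  J = kg·m²·s⁻².
  V = kg·m²·s⁻³·A⁻¹.
  Wb = kg·m²·s⁻²·A⁻¹.
  So Wb⁻¹ = kg⁻¹·m⁻²·s²·A.
  kat = s⁻¹·mol.
  So kat² = s⁻²·mol².
  Combining: J·V·Wb⁻¹·kat²·s = (kg·m²·s⁻²) · (kg·m²·s⁻³·A⁻¹) · (kg⁻¹·m⁻²·s²·A) · (s⁻²·mol²) · s = kg·m²·s⁻⁴·mol².
Both reduce to kg·m²·s⁻⁴·mol².

Yes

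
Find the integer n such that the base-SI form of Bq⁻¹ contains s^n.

1

Bq = 1/s = s⁻¹ (activity is decays per second).
So Bq⁻¹ = s.
The exponent of s is 1.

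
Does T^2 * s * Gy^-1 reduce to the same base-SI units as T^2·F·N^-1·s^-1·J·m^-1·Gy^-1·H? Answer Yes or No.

Yes

Left side:
  T = Wb/m² (flux density = flux per area),
      = kg·s⁻²·A⁻¹.
  So T² = kg²·s⁻⁴·A⁻².
  Gy = J/kg (absorbed dose = energy per mass),
      = m²·s⁻².
  So Gy⁻¹ = m⁻²·s².
  Combining: T²·s·Gy⁻¹ = (kg²·s⁻⁴·A⁻²) · s · (m⁻²·s²) = kg²·m⁻²·s⁻¹·A⁻².
Right side:
  T = Wb/m² (flux density = flux per area),
      = kg·s⁻²·A⁻¹.
  So T² = kg²·s⁻⁴·A⁻².
  F = C/V (capacitance = charge per voltage),
      = A·s/(kg·m²·s⁻³·A⁻¹) (substituting C and V),
      = kg⁻¹·m⁻²·s⁴·A².
  N = kg·m/s² = kg·m·s⁻² (force = mass × acceleration).
  So N⁻¹ = kg⁻¹·m⁻¹·s².
  J = N·m (work = force × distance),
      = kg·m²·s⁻².
  Gy = J/kg (absorbed dose = energy per mass),
      = m²·s⁻².
  So Gy⁻¹ = m⁻²·s².
  H = Wb/A (inductance = flux per current),
      = kg·m²·s⁻²·A⁻².
  Combining: T²·F·N⁻¹·s⁻¹·J·m⁻¹·Gy⁻¹·H = (kg²·s⁻⁴·A⁻²) · (kg⁻¹·m⁻²·s⁴·A²) · (kg⁻¹·m⁻¹·s²) · s⁻¹ · (kg·m²·s⁻²) · m⁻¹ · (m⁻²·s²) · (kg·m²·s⁻²·A⁻²) = kg²·m⁻²·s⁻¹·A⁻².
Both reduce to kg²·m⁻²·s⁻¹·A⁻².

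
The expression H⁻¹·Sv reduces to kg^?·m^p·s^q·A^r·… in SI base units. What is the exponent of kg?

H = kg·m²·s⁻²·A⁻².
So H⁻¹ = kg⁻¹·m⁻²·s²·A².
Sv = m²·s⁻².
Combining: H⁻¹·Sv = (kg⁻¹·m⁻²·s²·A²) · (m²·s⁻²) = kg⁻¹·A².
The exponent of kg is -1.

-1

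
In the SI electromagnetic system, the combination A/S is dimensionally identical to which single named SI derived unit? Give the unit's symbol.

S = 1/Ω (conductance is reciprocal resistance),
    = kg⁻¹·m⁻²·s³·A².
So S⁻¹ = kg·m²·s⁻³·A⁻².
Combining: A·S⁻¹ = A · (kg·m²·s⁻³·A⁻²) = kg·m²·s⁻³·A⁻¹.
kg·m²·s⁻³·A⁻¹ is the base-SI form of the volt.

V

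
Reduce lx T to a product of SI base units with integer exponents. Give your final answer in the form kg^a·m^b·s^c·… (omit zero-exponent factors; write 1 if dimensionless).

kg·m⁻²·s⁻²·A⁻¹·cd

lx = m⁻²·cd.
T = kg·s⁻²·A⁻¹.
Combining: lx·T = (m⁻²·cd) · (kg·s⁻²·A⁻¹) = kg·m⁻²·s⁻²·A⁻¹·cd.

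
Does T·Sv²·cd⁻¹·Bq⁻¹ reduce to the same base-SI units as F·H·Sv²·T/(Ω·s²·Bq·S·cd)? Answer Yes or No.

Left side:
  T = Wb/m² (flux density = flux per area),
      = kg·s⁻²·A⁻¹.
  Sv = J/kg (equivalent dose = energy per mass),
      = m²·s⁻².
  So Sv² = m⁴·s⁻⁴.
  Bq = 1/s = s⁻¹ (activity is decays per second).
  So Bq⁻¹ = s.
  Combining: T·Sv²·cd⁻¹·Bq⁻¹ = (kg·s⁻²·A⁻¹) · (m⁴·s⁻⁴) · cd⁻¹ · s = kg·m⁴·s⁻⁵·A⁻¹·cd⁻¹.
Right side:
  F = C/V (capacitance = charge per voltage),
      = A·s/(kg·m²·s⁻³·A⁻¹) (substituting C and V),
      = kg⁻¹·m⁻²·s⁴·A².
  H = Wb/A (inductance = flux per current),
      = kg·m²·s⁻²·A⁻².
  Ω = V/A (resistance = voltage per current),
      = kg·m²·s⁻³·A⁻².
  So Ω⁻¹ = kg⁻¹·m⁻²·s³·A².
  Sv = J/kg (equivalent dose = energy per mass),
      = m²·s⁻².
  So Sv² = m⁴·s⁻⁴.
  Bq = 1/s = s⁻¹ (activity is decays per second).
  So Bq⁻¹ = s.
  S = 1/Ω (conductance is reciprocal resistance),
      = kg⁻¹·m⁻²·s³·A².
  So S⁻¹ = kg·m²·s⁻³·A⁻².
  T = Wb/m² (flux density = flux per area),
      = kg·s⁻²·A⁻¹.
  Combining: F·H·Ω⁻¹·Sv²·s⁻²·Bq⁻¹·S⁻¹·T·cd⁻¹ = (kg⁻¹·m⁻²·s⁴·A²) · (kg·m²·s⁻²·A⁻²) · (kg⁻¹·m⁻²·s³·A²) · (m⁴·s⁻⁴) · s⁻² · s · (kg·m²·s⁻³·A⁻²) · (kg·s⁻²·A⁻¹) · cd⁻¹ = kg·m⁴·s⁻⁵·A⁻¹·cd⁻¹.
Both reduce to kg·m⁴·s⁻⁵·A⁻¹·cd⁻¹.

Yes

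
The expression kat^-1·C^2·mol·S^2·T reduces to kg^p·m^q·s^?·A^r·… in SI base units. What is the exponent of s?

7

kat = s⁻¹·mol.
So kat⁻¹ = s·mol⁻¹.
C = s·A.
So C² = s²·A².
S = kg⁻¹·m⁻²·s³·A².
So S² = kg⁻²·m⁻⁴·s⁶·A⁴.
T = kg·s⁻²·A⁻¹.
Combining: kat⁻¹·C²·mol·S²·T = (s·mol⁻¹) · (s²·A²) · mol · (kg⁻²·m⁻⁴·s⁶·A⁴) · (kg·s⁻²·A⁻¹) = kg⁻¹·m⁻⁴·s⁷·A⁵.
The exponent of s is 7.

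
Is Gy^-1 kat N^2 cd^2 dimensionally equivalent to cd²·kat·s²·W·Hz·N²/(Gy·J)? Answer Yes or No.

Yes

Left side:
  Gy = m²·s⁻².
  So Gy⁻¹ = m⁻²·s².
  kat = s⁻¹·mol.
  N = kg·m·s⁻².
  So N² = kg²·m²·s⁻⁴.
  Combining: Gy⁻¹·kat·N²·cd² = (m⁻²·s²) · (s⁻¹·mol) · (kg²·m²·s⁻⁴) · cd² = kg²·s⁻³·mol·cd².
Right side:
  kat = mol/s = s⁻¹·mol (catalytic activity).
  Gy = J/kg (absorbed dose = energy per mass),
      = m²·s⁻².
  So Gy⁻¹ = m⁻²·s².
  W = J/s (power = energy per time),
      = kg·m²·s⁻³.
  Hz = 1/s = s⁻¹ (frequency is cycles per second).
  N = kg·m/s² = kg·m·s⁻² (force = mass × acceleration).
  So N² = kg²·m²·s⁻⁴.
  J = N·m (work = force × distance),
      = kg·m²·s⁻².
  So J⁻¹ = kg⁻¹·m⁻²·s².
  Combining: cd²·kat·s²·Gy⁻¹·W·Hz·N²·J⁻¹ = cd² · (s⁻¹·mol) · s² · (m⁻²·s²) · (kg·m²·s⁻³) · s⁻¹ · (kg²·m²·s⁻⁴) · (kg⁻¹·m⁻²·s²) = kg²·s⁻³·mol·cd².
Both reduce to kg²·s⁻³·mol·cd².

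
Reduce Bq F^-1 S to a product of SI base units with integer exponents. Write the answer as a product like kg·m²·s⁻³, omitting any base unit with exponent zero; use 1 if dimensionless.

s⁻²

Bq = 1/s = s⁻¹ (activity is decays per second).
F = C/V (capacitance = charge per voltage),
    = A·s/(kg·m²·s⁻³·A⁻¹) (substituting C and V),
    = kg⁻¹·m⁻²·s⁴·A².
So F⁻¹ = kg·m²·s⁻⁴·A⁻².
S = 1/Ω (conductance is reciprocal resistance),
    = kg⁻¹·m⁻²·s³·A².
Combining: Bq·F⁻¹·S = s⁻¹ · (kg·m²·s⁻⁴·A⁻²) · (kg⁻¹·m⁻²·s³·A²) = s⁻².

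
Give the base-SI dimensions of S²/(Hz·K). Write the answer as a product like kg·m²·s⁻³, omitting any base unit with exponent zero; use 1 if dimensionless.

kg⁻²·m⁻⁴·s⁷·A⁴·K⁻¹

Hz = s⁻¹.
So Hz⁻¹ = s.
S = kg⁻¹·m⁻²·s³·A².
So S² = kg⁻²·m⁻⁴·s⁶·A⁴.
Combining: Hz⁻¹·S²·K⁻¹ = s · (kg⁻²·m⁻⁴·s⁶·A⁴) · K⁻¹ = kg⁻²·m⁻⁴·s⁷·A⁴·K⁻¹.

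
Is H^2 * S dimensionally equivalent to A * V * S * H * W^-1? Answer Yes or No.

No

Left side:
  H = Wb/A (inductance = flux per current),
      = kg·m²·s⁻²·A⁻².
  So H² = kg²·m⁴·s⁻⁴·A⁻⁴.
  S = 1/Ω (conductance is reciprocal resistance),
      = kg⁻¹·m⁻²·s³·A².
  Combining: H²·S = (kg²·m⁴·s⁻⁴·A⁻⁴) · (kg⁻¹·m⁻²·s³·A²) = kg·m²·s⁻¹·A⁻².
Right side:
  V = W/A (potential = power per current),
      = kg·m²·s⁻³·A⁻¹.
  S = 1/Ω (conductance is reciprocal resistance),
      = kg⁻¹·m⁻²·s³·A².
  H = Wb/A (inductance = flux per current),
      = kg·m²·s⁻²·A⁻².
  W = J/s (power = energy per time),
      = kg·m²·s⁻³.
  So W⁻¹ = kg⁻¹·m⁻²·s³.
  Combining: A·V·S·H·W⁻¹ = A · (kg·m²·s⁻³·A⁻¹) · (kg⁻¹·m⁻²·s³·A²) · (kg·m²·s⁻²·A⁻²) · (kg⁻¹·m⁻²·s³) = s.
Left is kg·m²·s⁻¹·A⁻²; right is s — different.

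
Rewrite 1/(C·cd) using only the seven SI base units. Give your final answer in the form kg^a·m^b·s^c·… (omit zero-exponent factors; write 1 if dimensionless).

s⁻¹·A⁻¹·cd⁻¹

C = A·s = s·A (charge = current × time).
So C⁻¹ = s⁻¹·A⁻¹.
Combining: C⁻¹·cd⁻¹ = (s⁻¹·A⁻¹) · cd⁻¹ = s⁻¹·A⁻¹·cd⁻¹.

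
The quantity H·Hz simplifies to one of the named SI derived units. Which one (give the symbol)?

Ω

H = Wb/A (inductance = flux per current),
    = kg·m²·s⁻²·A⁻².
Hz = 1/s = s⁻¹ (frequency is cycles per second).
Combining: H·Hz = (kg·m²·s⁻²·A⁻²) · s⁻¹ = kg·m²·s⁻³·A⁻².
kg·m²·s⁻³·A⁻² is the base-SI form of the ohm.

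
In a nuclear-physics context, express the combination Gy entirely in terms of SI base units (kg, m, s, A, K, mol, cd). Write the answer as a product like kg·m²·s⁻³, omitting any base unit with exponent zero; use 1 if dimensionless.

m²·s⁻²

Gy = J/kg (absorbed dose = energy per mass),
    = m²·s⁻².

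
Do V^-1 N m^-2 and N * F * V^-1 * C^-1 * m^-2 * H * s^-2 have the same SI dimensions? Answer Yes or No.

No

Left side:
  V = W/A (potential = power per current),
      = kg·m²·s⁻³·A⁻¹.
  So V⁻¹ = kg⁻¹·m⁻²·s³·A.
  N = kg·m/s² = kg·m·s⁻² (force = mass × acceleration).
  Combining: V⁻¹·N·m⁻² = (kg⁻¹·m⁻²·s³·A) · (kg·m·s⁻²) · m⁻² = m⁻³·s·A.
Right side:
  N = kg·m/s² = kg·m·s⁻² (force = mass × acceleration).
  F = C/V (capacitance = charge per voltage),
      = A·s/(kg·m²·s⁻³·A⁻¹) (substituting C and V),
      = kg⁻¹·m⁻²·s⁴·A².
  V = W/A (potential = power per current),
      = kg·m²·s⁻³·A⁻¹.
  So V⁻¹ = kg⁻¹·m⁻²·s³·A.
  C = A·s = s·A (charge = current × time).
  So C⁻¹ = s⁻¹·A⁻¹.
  H = Wb/A (inductance = flux per current),
      = kg·m²·s⁻²·A⁻².
  Combining: N·F·V⁻¹·C⁻¹·m⁻²·H·s⁻² = (kg·m·s⁻²) · (kg⁻¹·m⁻²·s⁴·A²) · (kg⁻¹·m⁻²·s³·A) · (s⁻¹·A⁻¹) · m⁻² · (kg·m²·s⁻²·A⁻²) · s⁻² = m⁻³.
Left is m⁻³·s·A; right is m⁻³ — different.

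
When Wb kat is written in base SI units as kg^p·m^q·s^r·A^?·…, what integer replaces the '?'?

Wb = kg·m²·s⁻²·A⁻¹.
kat = s⁻¹·mol.
Combining: Wb·kat = (kg·m²·s⁻²·A⁻¹) · (s⁻¹·mol) = kg·m²·s⁻³·A⁻¹·mol.
The exponent of A is -1.

-1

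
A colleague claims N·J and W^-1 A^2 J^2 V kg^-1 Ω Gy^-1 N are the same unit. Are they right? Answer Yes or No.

No

Left side:
  N = kg·m/s² = kg·m·s⁻² (force = mass × acceleration).
  J = N·m (work = force × distance),
      = kg·m²·s⁻².
  Combining: N·J = (kg·m·s⁻²) · (kg·m²·s⁻²) = kg²·m³·s⁻⁴.
Right side:
  W = kg·m²·s⁻³.
  So W⁻¹ = kg⁻¹·m⁻²·s³.
  J = kg·m²·s⁻².
  So J² = kg²·m⁴·s⁻⁴.
  V = kg·m²·s⁻³·A⁻¹.
  Ω = kg·m²·s⁻³·A⁻².
  Gy = m²·s⁻².
  So Gy⁻¹ = m⁻²·s².
  N = kg·m·s⁻².
  Combining: W⁻¹·A²·J²·V·kg⁻¹·Ω·Gy⁻¹·N = (kg⁻¹·m⁻²·s³) · A² · (kg²·m⁴·s⁻⁴) · (kg·m²·s⁻³·A⁻¹) · kg⁻¹ · (kg·m²·s⁻³·A⁻²) · (m⁻²·s²) · (kg·m·s⁻²) = kg³·m⁵·s⁻⁷·A⁻¹.
Left is kg²·m³·s⁻⁴; right is kg³·m⁵·s⁻⁷·A⁻¹ — different.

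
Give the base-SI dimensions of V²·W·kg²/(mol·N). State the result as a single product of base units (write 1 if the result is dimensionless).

V = W/A (potential = power per current),
    = kg·m²·s⁻³·A⁻¹.
So V² = kg²·m⁴·s⁻⁶·A⁻².
W = J/s (power = energy per time),
    = kg·m²·s⁻³.
N = kg·m/s² = kg·m·s⁻² (force = mass × acceleration).
So N⁻¹ = kg⁻¹·m⁻¹·s².
Combining: mol⁻¹·V²·W·N⁻¹·kg² = mol⁻¹ · (kg²·m⁴·s⁻⁶·A⁻²) · (kg·m²·s⁻³) · (kg⁻¹·m⁻¹·s²) · kg² = kg⁴·m⁵·s⁻⁷·A⁻²·mol⁻¹.

kg⁴·m⁵·s⁻⁷·A⁻²·mol⁻¹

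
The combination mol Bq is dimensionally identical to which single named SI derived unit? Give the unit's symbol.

Bq = 1/s = s⁻¹ (activity is decays per second).
Combining: mol·Bq = mol · s⁻¹ = s⁻¹·mol.
s⁻¹·mol is the base-SI form of the katal.

kat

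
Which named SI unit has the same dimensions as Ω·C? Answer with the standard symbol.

Wb

Ω = V/A (resistance = voltage per current),
    = kg·m²·s⁻³·A⁻².
C = A·s = s·A (charge = current × time).
Combining: Ω·C = (kg·m²·s⁻³·A⁻²) · (s·A) = kg·m²·s⁻²·A⁻¹.
kg·m²·s⁻²·A⁻¹ is the base-SI form of the weber.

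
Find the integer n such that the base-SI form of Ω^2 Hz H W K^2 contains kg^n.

Ω = V/A (resistance = voltage per current),
    = kg·m²·s⁻³·A⁻².
So Ω² = kg²·m⁴·s⁻⁶·A⁻⁴.
Hz = 1/s = s⁻¹ (frequency is cycles per second).
H = Wb/A (inductance = flux per current),
    = kg·m²·s⁻²·A⁻².
W = J/s (power = energy per time),
    = kg·m²·s⁻³.
Combining: Ω²·Hz·H·W·K² = (kg²·m⁴·s⁻⁶·A⁻⁴) · s⁻¹ · (kg·m²·s⁻²·A⁻²) · (kg·m²·s⁻³) · K² = kg⁴·m⁸·s⁻¹²·A⁻⁶·K².
The exponent of kg is 4.

4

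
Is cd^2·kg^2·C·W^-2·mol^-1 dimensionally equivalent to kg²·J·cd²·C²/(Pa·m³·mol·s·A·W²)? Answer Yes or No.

Left side:
  C = A·s = s·A (charge = current × time).
  W = J/s (power = energy per time),
      = kg·m²·s⁻³.
  So W⁻² = kg⁻²·m⁻⁴·s⁶.
  Combining: cd²·kg²·C·W⁻²·mol⁻¹ = cd² · kg² · (s·A) · (kg⁻²·m⁻⁴·s⁶) · mol⁻¹ = m⁻⁴·s⁷·A·mol⁻¹·cd².
Right side:
  Pa = N/m² (pressure = force per area),
      = kg·m⁻¹·s⁻².
  So Pa⁻¹ = kg⁻¹·m·s².
  J = N·m (work = force × distance),
      = kg·m²·s⁻².
  C = A·s = s·A (charge = current × time).
  So C² = s²·A².
  W = J/s (power = energy per time),
      = kg·m²·s⁻³.
  So W⁻² = kg⁻²·m⁻⁴·s⁶.
  Combining: kg²·Pa⁻¹·m⁻³·J·cd²·C²·mol⁻¹·s⁻¹·A⁻¹·W⁻² = kg² · (kg⁻¹·m·s²) · m⁻³ · (kg·m²·s⁻²) · cd² · (s²·A²) · mol⁻¹ · s⁻¹ · A⁻¹ · (kg⁻²·m⁻⁴·s⁶) = m⁻⁴·s⁷·A·mol⁻¹·cd².
Both reduce to m⁻⁴·s⁷·A·mol⁻¹·cd².

Yes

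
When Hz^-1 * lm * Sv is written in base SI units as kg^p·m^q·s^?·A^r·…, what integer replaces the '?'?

Hz = 1/s = s⁻¹ (frequency is cycles per second).
So Hz⁻¹ = s.
lm = cd·sr = cd (luminous flux; sr is dimensionless).
Sv = J/kg (equivalent dose = energy per mass),
    = m²·s⁻².
Combining: Hz⁻¹·lm·Sv = s · cd · (m²·s⁻²) = m²·s⁻¹·cd.
The exponent of s is -1.

-1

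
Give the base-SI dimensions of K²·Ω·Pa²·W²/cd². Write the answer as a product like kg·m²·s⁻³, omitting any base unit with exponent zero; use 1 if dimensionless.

kg⁵·m⁴·s⁻¹³·A⁻²·K²·cd⁻²

Ω = kg·m²·s⁻³·A⁻².
Pa = kg·m⁻¹·s⁻².
So Pa² = kg²·m⁻²·s⁻⁴.
W = kg·m²·s⁻³.
So W² = kg²·m⁴·s⁻⁶.
Combining: K²·Ω·Pa²·W²·cd⁻² = K² · (kg·m²·s⁻³·A⁻²) · (kg²·m⁻²·s⁻⁴) · (kg²·m⁴·s⁻⁶) · cd⁻² = kg⁵·m⁴·s⁻¹³·A⁻²·K²·cd⁻².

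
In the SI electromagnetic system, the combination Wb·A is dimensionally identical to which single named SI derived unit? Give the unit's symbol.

Wb = kg·m²·s⁻²·A⁻¹.
Combining: Wb·A = (kg·m²·s⁻²·A⁻¹) · A = kg·m²·s⁻².
kg·m²·s⁻² is the base-SI form of the joule.

J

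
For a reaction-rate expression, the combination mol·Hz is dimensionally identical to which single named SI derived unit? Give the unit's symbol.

kat

Hz = s⁻¹.
Combining: mol·Hz = mol · s⁻¹ = s⁻¹·mol.
s⁻¹·mol is the base-SI form of the katal.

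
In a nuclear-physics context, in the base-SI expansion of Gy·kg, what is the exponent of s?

-2

Gy = m²·s⁻².
Combining: Gy·kg = (m²·s⁻²) · kg = kg·m²·s⁻².
The exponent of s is -2.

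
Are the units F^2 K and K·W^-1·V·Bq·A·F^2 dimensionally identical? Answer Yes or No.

No

Left side:
  F = C/V (capacitance = charge per voltage),
      = A·s/(kg·m²·s⁻³·A⁻¹) (substituting C and V),
      = kg⁻¹·m⁻²·s⁴·A².
  So F² = kg⁻²·m⁻⁴·s⁸·A⁴.
  Combining: F²·K = (kg⁻²·m⁻⁴·s⁸·A⁴) · K = kg⁻²·m⁻⁴·s⁸·A⁴·K.
Right side:
  W = kg·m²·s⁻³.
  So W⁻¹ = kg⁻¹·m⁻²·s³.
  V = kg·m²·s⁻³·A⁻¹.
  Bq = s⁻¹.
  F = kg⁻¹·m⁻²·s⁴·A².
  So F² = kg⁻²·m⁻⁴·s⁸·A⁴.
  Combining: K·W⁻¹·V·Bq·A·F² = K · (kg⁻¹·m⁻²·s³) · (kg·m²·s⁻³·A⁻¹) · s⁻¹ · A · (kg⁻²·m⁻⁴·s⁸·A⁴) = kg⁻²·m⁻⁴·s⁷·A⁴·K.
Left is kg⁻²·m⁻⁴·s⁸·A⁴·K; right is kg⁻²·m⁻⁴·s⁷·A⁴·K — different.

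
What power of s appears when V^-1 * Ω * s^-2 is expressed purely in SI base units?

V = kg·m²·s⁻³·A⁻¹.
So V⁻¹ = kg⁻¹·m⁻²·s³·A.
Ω = kg·m²·s⁻³·A⁻².
Combining: V⁻¹·Ω·s⁻² = (kg⁻¹·m⁻²·s³·A) · (kg·m²·s⁻³·A⁻²) · s⁻² = s⁻²·A⁻¹.
The exponent of s is -2.

-2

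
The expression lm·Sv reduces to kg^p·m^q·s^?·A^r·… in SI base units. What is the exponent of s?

lm = cd·sr = cd (luminous flux; sr is dimensionless).
Sv = J/kg (equivalent dose = energy per mass),
    = m²·s⁻².
Combining: lm·Sv = cd · (m²·s⁻²) = m²·s⁻²·cd.
The exponent of s is -2.

-2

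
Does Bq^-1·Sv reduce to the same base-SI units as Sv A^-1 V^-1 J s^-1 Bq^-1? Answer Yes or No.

Left side:
  Bq = 1/s = s⁻¹ (activity is decays per second).
  So Bq⁻¹ = s.
  Sv = J/kg (equivalent dose = energy per mass),
      = m²·s⁻².
  Combining: Bq⁻¹·Sv = s · (m²·s⁻²) = m²·s⁻¹.
Right side:
  Sv = J/kg (equivalent dose = energy per mass),
      = m²·s⁻².
  V = W/A (potential = power per current),
      = kg·m²·s⁻³·A⁻¹.
  So V⁻¹ = kg⁻¹·m⁻²·s³·A.
  J = N·m (work = force × distance),
      = kg·m²·s⁻².
  Bq = 1/s = s⁻¹ (activity is decays per second).
  So Bq⁻¹ = s.
  Combining: Sv·A⁻¹·V⁻¹·J·s⁻¹·Bq⁻¹ = (m²·s⁻²) · A⁻¹ · (kg⁻¹·m⁻²·s³·A) · (kg·m²·s⁻²) · s⁻¹ · s = m²·s⁻¹.
Both reduce to m²·s⁻¹.

Yes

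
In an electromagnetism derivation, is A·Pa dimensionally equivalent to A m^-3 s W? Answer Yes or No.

Yes

Left side:
  Pa = N/m² (pressure = force per area),
      = kg·m⁻¹·s⁻².
  Combining: A·Pa = A · (kg·m⁻¹·s⁻²) = kg·m⁻¹·s⁻²·A.
Right side:
  W = J/s (power = energy per time),
      = kg·m²·s⁻³.
  Combining: A·m⁻³·s·W = A · m⁻³ · s · (kg·m²·s⁻³) = kg·m⁻¹·s⁻²·A.
Both reduce to kg·m⁻¹·s⁻²·A.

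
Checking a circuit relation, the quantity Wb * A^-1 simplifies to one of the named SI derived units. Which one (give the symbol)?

H

Wb = kg·m²·s⁻²·A⁻¹.
Combining: Wb·A⁻¹ = (kg·m²·s⁻²·A⁻¹) · A⁻¹ = kg·m²·s⁻²·A⁻².
kg·m²·s⁻²·A⁻² is the base-SI form of the henry.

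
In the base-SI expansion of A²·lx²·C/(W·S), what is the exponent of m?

-4

W = kg·m²·s⁻³.
So W⁻¹ = kg⁻¹·m⁻²·s³.
lx = m⁻²·cd.
So lx² = m⁻⁴·cd².
C = s·A.
S = kg⁻¹·m⁻²·s³·A².
So S⁻¹ = kg·m²·s⁻³·A⁻².
Combining: A²·W⁻¹·lx²·C·S⁻¹ = A² · (kg⁻¹·m⁻²·s³) · (m⁻⁴·cd²) · (s·A) · (kg·m²·s⁻³·A⁻²) = m⁻⁴·s·A·cd².
The exponent of m is -4.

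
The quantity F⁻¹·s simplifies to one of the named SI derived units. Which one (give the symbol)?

F = C/V (capacitance = charge per voltage),
    = A·s/(kg·m²·s⁻³·A⁻¹) (substituting C and V),
    = kg⁻¹·m⁻²·s⁴·A².
So F⁻¹ = kg·m²·s⁻⁴·A⁻².
Combining: F⁻¹·s = (kg·m²·s⁻⁴·A⁻²) · s = kg·m²·s⁻³·A⁻².
kg·m²·s⁻³·A⁻² is the base-SI form of the ohm.

Ω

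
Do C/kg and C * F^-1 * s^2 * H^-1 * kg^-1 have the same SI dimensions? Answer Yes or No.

Yes

Left side:
  C = s·A.
  Combining: C·kg⁻¹ = (s·A) · kg⁻¹ = kg⁻¹·s·A.
Right side:
  C = A·s = s·A (charge = current × time).
  F = C/V (capacitance = charge per voltage),
      = A·s/(kg·m²·s⁻³·A⁻¹) (substituting C and V),
      = kg⁻¹·m⁻²·s⁴·A².
  So F⁻¹ = kg·m²·s⁻⁴·A⁻².
  H = Wb/A (inductance = flux per current),
      = kg·m²·s⁻²·A⁻².
  So H⁻¹ = kg⁻¹·m⁻²·s²·A².
  Combining: C·F⁻¹·s²·H⁻¹·kg⁻¹ = (s·A) · (kg·m²·s⁻⁴·A⁻²) · s² · (kg⁻¹·m⁻²·s²·A²) · kg⁻¹ = kg⁻¹·s·A.
Both reduce to kg⁻¹·s·A.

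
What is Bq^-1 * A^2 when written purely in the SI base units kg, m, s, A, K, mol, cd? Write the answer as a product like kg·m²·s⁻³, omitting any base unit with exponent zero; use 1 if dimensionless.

s·A²

Bq = 1/s = s⁻¹ (activity is decays per second).
So Bq⁻¹ = s.
Combining: Bq⁻¹·A² = s · A² = s·A².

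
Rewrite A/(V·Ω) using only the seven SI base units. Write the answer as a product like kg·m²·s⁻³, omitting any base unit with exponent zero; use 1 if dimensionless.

V = W/A (potential = power per current),
    = kg·m²·s⁻³·A⁻¹.
So V⁻¹ = kg⁻¹·m⁻²·s³·A.
Ω = V/A (resistance = voltage per current),
    = kg·m²·s⁻³·A⁻².
So Ω⁻¹ = kg⁻¹·m⁻²·s³·A².
Combining: V⁻¹·A·Ω⁻¹ = (kg⁻¹·m⁻²·s³·A) · A · (kg⁻¹·m⁻²·s³·A²) = kg⁻²·m⁻⁴·s⁶·A⁴.

kg⁻²·m⁻⁴·s⁶·A⁴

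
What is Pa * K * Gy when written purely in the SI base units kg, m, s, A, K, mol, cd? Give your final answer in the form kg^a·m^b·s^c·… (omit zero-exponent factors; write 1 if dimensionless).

Pa = kg·m⁻¹·s⁻².
Gy = m²·s⁻².
Combining: Pa·K·Gy = (kg·m⁻¹·s⁻²) · K · (m²·s⁻²) = kg·m·s⁻⁴·K.

kg·m·s⁻⁴·K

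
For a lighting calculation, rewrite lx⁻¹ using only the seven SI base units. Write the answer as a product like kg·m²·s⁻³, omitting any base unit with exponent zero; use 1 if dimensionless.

m²·cd⁻¹

lx = lm/m² (illuminance = luminous flux per area),
    = m⁻²·cd.
So lx⁻¹ = m²·cd⁻¹.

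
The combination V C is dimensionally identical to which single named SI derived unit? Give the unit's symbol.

J

V = kg·m²·s⁻³·A⁻¹.
C = s·A.
Combining: V·C = (kg·m²·s⁻³·A⁻¹) · (s·A) = kg·m²·s⁻².
kg·m²·s⁻² is the base-SI form of the joule.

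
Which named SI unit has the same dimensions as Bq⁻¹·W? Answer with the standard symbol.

J

Bq = s⁻¹.
So Bq⁻¹ = s.
W = kg·m²·s⁻³.
Combining: Bq⁻¹·W = s · (kg·m²·s⁻³) = kg·m²·s⁻².
kg·m²·s⁻² is the base-SI form of the joule.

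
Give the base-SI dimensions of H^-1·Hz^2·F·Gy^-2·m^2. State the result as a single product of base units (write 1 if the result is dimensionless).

H = Wb/A (inductance = flux per current),
    = kg·m²·s⁻²·A⁻².
So H⁻¹ = kg⁻¹·m⁻²·s²·A².
Hz = 1/s = s⁻¹ (frequency is cycles per second).
So Hz² = s⁻².
F = C/V (capacitance = charge per voltage),
    = A·s/(kg·m²·s⁻³·A⁻¹) (substituting C and V),
    = kg⁻¹·m⁻²·s⁴·A².
Gy = J/kg (absorbed dose = energy per mass),
    = m²·s⁻².
So Gy⁻² = m⁻⁴·s⁴.
Combining: H⁻¹·Hz²·F·Gy⁻²·m² = (kg⁻¹·m⁻²·s²·A²) · s⁻² · (kg⁻¹·m⁻²·s⁴·A²) · (m⁻⁴·s⁴) · m² = kg⁻²·m⁻⁶·s⁸·A⁴.

kg⁻²·m⁻⁶·s⁸·A⁴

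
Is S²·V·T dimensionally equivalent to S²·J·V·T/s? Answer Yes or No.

Left side:
  S = 1/Ω (conductance is reciprocal resistance),
      = kg⁻¹·m⁻²·s³·A².
  So S² = kg⁻²·m⁻⁴·s⁶·A⁴.
  V = W/A (potential = power per current),
      = kg·m²·s⁻³·A⁻¹.
  T = Wb/m² (flux density = flux per area),
      = kg·s⁻²·A⁻¹.
  Combining: S²·V·T = (kg⁻²·m⁻⁴·s⁶·A⁴) · (kg·m²·s⁻³·A⁻¹) · (kg·s⁻²·A⁻¹) = m⁻²·s·A².
Right side:
  S = 1/Ω (conductance is reciprocal resistance),
      = kg⁻¹·m⁻²·s³·A².
  So S² = kg⁻²·m⁻⁴·s⁶·A⁴.
  J = N·m (work = force × distance),
      = kg·m²·s⁻².
  V = W/A (potential = power per current),
      = kg·m²·s⁻³·A⁻¹.
  T = Wb/m² (flux density = flux per area),
      = kg·s⁻²·A⁻¹.
  Combining: S²·J·s⁻¹·V·T = (kg⁻²·m⁻⁴·s⁶·A⁴) · (kg·m²·s⁻²) · s⁻¹ · (kg·m²·s⁻³·A⁻¹) · (kg·s⁻²·A⁻¹) = kg·s⁻²·A².
Left is m⁻²·s·A²; right is kg·s⁻²·A² — different.

No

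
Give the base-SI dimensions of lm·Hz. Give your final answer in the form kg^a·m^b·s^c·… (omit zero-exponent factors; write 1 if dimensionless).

lm = cd·sr = cd (luminous flux; sr is dimensionless).
Hz = 1/s = s⁻¹ (frequency is cycles per second).
Combining: lm·Hz = cd · s⁻¹ = s⁻¹·cd.

s⁻¹·cd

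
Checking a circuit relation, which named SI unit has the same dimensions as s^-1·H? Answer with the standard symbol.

Ω

H = kg·m²·s⁻²·A⁻².
Combining: s⁻¹·H = s⁻¹ · (kg·m²·s⁻²·A⁻²) = kg·m²·s⁻³·A⁻².
kg·m²·s⁻³·A⁻² is the base-SI form of the ohm.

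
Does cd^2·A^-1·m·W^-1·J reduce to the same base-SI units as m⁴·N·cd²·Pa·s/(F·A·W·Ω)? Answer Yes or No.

Left side:
  W = J/s (power = energy per time),
      = kg·m²·s⁻³.
  So W⁻¹ = kg⁻¹·m⁻²·s³.
  J = N·m (work = force × distance),
      = kg·m²·s⁻².
  Combining: cd²·A⁻¹·m·W⁻¹·J = cd² · A⁻¹ · m · (kg⁻¹·m⁻²·s³) · (kg·m²·s⁻²) = m·s·A⁻¹·cd².
Right side:
  F = C/V (capacitance = charge per voltage),
      = A·s/(kg·m²·s⁻³·A⁻¹) (substituting C and V),
      = kg⁻¹·m⁻²·s⁴·A².
  So F⁻¹ = kg·m²·s⁻⁴·A⁻².
  N = kg·m/s² = kg·m·s⁻² (force = mass × acceleration).
  Pa = N/m² (pressure = force per area),
      = kg·m⁻¹·s⁻².
  W = J/s (power = energy per time),
      = kg·m²·s⁻³.
  So W⁻¹ = kg⁻¹·m⁻²·s³.
  Ω = V/A (resistance = voltage per current),
      = kg·m²·s⁻³·A⁻².
  So Ω⁻¹ = kg⁻¹·m⁻²·s³·A².
  Combining: F⁻¹·m⁴·N·A⁻¹·cd²·Pa·W⁻¹·Ω⁻¹·s = (kg·m²·s⁻⁴·A⁻²) · m⁴ · (kg·m·s⁻²) · A⁻¹ · cd² · (kg·m⁻¹·s⁻²) · (kg⁻¹·m⁻²·s³) · (kg⁻¹·m⁻²·s³·A²) · s = kg·m²·s⁻¹·A⁻¹·cd².
Left is m·s·A⁻¹·cd²; right is kg·m²·s⁻¹·A⁻¹·cd² — different.

No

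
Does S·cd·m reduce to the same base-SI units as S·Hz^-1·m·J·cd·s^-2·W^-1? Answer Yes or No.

Yes

Left side:
  S = 1/Ω (conductance is reciprocal resistance),
      = kg⁻¹·m⁻²·s³·A².
  Combining: S·cd·m = (kg⁻¹·m⁻²·s³·A²) · cd · m = kg⁻¹·m⁻¹·s³·A²·cd.
Right side:
  S = kg⁻¹·m⁻²·s³·A².
  Hz = s⁻¹.
  So Hz⁻¹ = s.
  J = kg·m²·s⁻².
  W = kg·m²·s⁻³.
  So W⁻¹ = kg⁻¹·m⁻²·s³.
  Combining: S·Hz⁻¹·m·J·cd·s⁻²·W⁻¹ = (kg⁻¹·m⁻²·s³·A²) · s · m · (kg·m²·s⁻²) · cd · s⁻² · (kg⁻¹·m⁻²·s³) = kg⁻¹·m⁻¹·s³·A²·cd.
Both reduce to kg⁻¹·m⁻¹·s³·A²·cd.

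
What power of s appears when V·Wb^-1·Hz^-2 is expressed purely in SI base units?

V = kg·m²·s⁻³·A⁻¹.
Wb = kg·m²·s⁻²·A⁻¹.
So Wb⁻¹ = kg⁻¹·m⁻²·s²·A.
Hz = s⁻¹.
So Hz⁻² = s².
Combining: V·Wb⁻¹·Hz⁻² = (kg·m²·s⁻³·A⁻¹) · (kg⁻¹·m⁻²·s²·A) · s² = s.
The exponent of s is 1.

1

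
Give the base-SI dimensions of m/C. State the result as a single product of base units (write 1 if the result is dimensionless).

C = A·s = s·A (charge = current × time).
So C⁻¹ = s⁻¹·A⁻¹.
Combining: m·C⁻¹ = m · (s⁻¹·A⁻¹) = m·s⁻¹·A⁻¹.

m·s⁻¹·A⁻¹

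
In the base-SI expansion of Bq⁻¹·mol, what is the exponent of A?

Bq = 1/s = s⁻¹ (activity is decays per second).
So Bq⁻¹ = s.
Combining: Bq⁻¹·mol = s · mol = s·mol.
The exponent of A is 0.

0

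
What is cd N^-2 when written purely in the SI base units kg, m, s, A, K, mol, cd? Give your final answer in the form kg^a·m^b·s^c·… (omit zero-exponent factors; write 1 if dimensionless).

kg⁻²·m⁻²·s⁴·cd

N = kg·m/s² = kg·m·s⁻² (force = mass × acceleration).
So N⁻² = kg⁻²·m⁻²·s⁴.
Combining: cd·N⁻² = cd · (kg⁻²·m⁻²·s⁴) = kg⁻²·m⁻²·s⁴·cd.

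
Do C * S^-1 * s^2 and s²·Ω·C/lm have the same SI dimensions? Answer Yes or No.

Left side:
  C = A·s = s·A (charge = current × time).
  S = 1/Ω (conductance is reciprocal resistance),
      = kg⁻¹·m⁻²·s³·A².
  So S⁻¹ = kg·m²·s⁻³·A⁻².
  Combining: C·S⁻¹·s² = (s·A) · (kg·m²·s⁻³·A⁻²) · s² = kg·m²·A⁻¹.
Right side:
  lm = cd.
  So lm⁻¹ = cd⁻¹.
  Ω = kg·m²·s⁻³·A⁻².
  C = s·A.
  Combining: s²·lm⁻¹·Ω·C = s² · cd⁻¹ · (kg·m²·s⁻³·A⁻²) · (s·A) = kg·m²·A⁻¹·cd⁻¹.
Left is kg·m²·A⁻¹; right is kg·m²·A⁻¹·cd⁻¹ — different.

No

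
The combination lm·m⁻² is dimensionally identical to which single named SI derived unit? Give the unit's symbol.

lx

lm = cd.
Combining: lm·m⁻² = cd · m⁻² = m⁻²·cd.
m⁻²·cd is the base-SI form of the lux.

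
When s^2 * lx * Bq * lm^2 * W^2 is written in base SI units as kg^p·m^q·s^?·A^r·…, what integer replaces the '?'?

lx = lm/m² (illuminance = luminous flux per area),
    = m⁻²·cd.
Bq = 1/s = s⁻¹ (activity is decays per second).
lm = cd·sr = cd (luminous flux; sr is dimensionless).
So lm² = cd².
W = J/s (power = energy per time),
    = kg·m²·s⁻³.
So W² = kg²·m⁴·s⁻⁶.
Combining: s²·lx·Bq·lm²·W² = s² · (m⁻²·cd) · s⁻¹ · cd² · (kg²·m⁴·s⁻⁶) = kg²·m²·s⁻⁵·cd³.
The exponent of s is -5.

-5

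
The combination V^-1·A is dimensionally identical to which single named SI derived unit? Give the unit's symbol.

S

V = kg·m²·s⁻³·A⁻¹.
So V⁻¹ = kg⁻¹·m⁻²·s³·A.
Combining: V⁻¹·A = (kg⁻¹·m⁻²·s³·A) · A = kg⁻¹·m⁻²·s³·A².
kg⁻¹·m⁻²·s³·A² is the base-SI form of the siemens.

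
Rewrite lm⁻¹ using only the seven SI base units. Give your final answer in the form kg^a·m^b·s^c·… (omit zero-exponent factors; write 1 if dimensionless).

lm = cd·sr = cd (luminous flux; sr is dimensionless).
So lm⁻¹ = cd⁻¹.

cd⁻¹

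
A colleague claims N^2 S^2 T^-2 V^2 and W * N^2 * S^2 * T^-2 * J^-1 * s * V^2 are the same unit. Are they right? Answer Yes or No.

Left side:
  N = kg·m/s² = kg·m·s⁻² (force = mass × acceleration).
  So N² = kg²·m²·s⁻⁴.
  S = 1/Ω (conductance is reciprocal resistance),
      = kg⁻¹·m⁻²·s³·A².
  So S² = kg⁻²·m⁻⁴·s⁶·A⁴.
  T = Wb/m² (flux density = flux per area),
      = kg·s⁻²·A⁻¹.
  So T⁻² = kg⁻²·s⁴·A².
  V = W/A (potential = power per current),
      = kg·m²·s⁻³·A⁻¹.
  So V² = kg²·m⁴·s⁻⁶·A⁻².
  Combining: N²·S²·T⁻²·V² = (kg²·m²·s⁻⁴) · (kg⁻²·m⁻⁴·s⁶·A⁴) · (kg⁻²·s⁴·A²) · (kg²·m⁴·s⁻⁶·A⁻²) = m²·A⁴.
Right side:
  W = J/s (power = energy per time),
      = kg·m²·s⁻³.
  N = kg·m/s² = kg·m·s⁻² (force = mass × acceleration).
  So N² = kg²·m²·s⁻⁴.
  S = 1/Ω (conductance is reciprocal resistance),
      = kg⁻¹·m⁻²·s³·A².
  So S² = kg⁻²·m⁻⁴·s⁶·A⁴.
  T = Wb/m² (flux density = flux per area),
      = kg·s⁻²·A⁻¹.
  So T⁻² = kg⁻²·s⁴·A².
  J = N·m (work = force × distance),
      = kg·m²·s⁻².
  So J⁻¹ = kg⁻¹·m⁻²·s².
  V = W/A (potential = power per current),
      = kg·m²·s⁻³·A⁻¹.
  So V² = kg²·m⁴·s⁻⁶·A⁻².
  Combining: W·N²·S²·T⁻²·J⁻¹·s·V² = (kg·m²·s⁻³) · (kg²·m²·s⁻⁴) · (kg⁻²·m⁻⁴·s⁶·A⁴) · (kg⁻²·s⁴·A²) · (kg⁻¹·m⁻²·s²) · s · (kg²·m⁴·s⁻⁶·A⁻²) = m²·A⁴.
Both reduce to m²·A⁴.

Yes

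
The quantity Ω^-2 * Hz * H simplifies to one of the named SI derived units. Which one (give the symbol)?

S

Ω = V/A (resistance = voltage per current),
    = kg·m²·s⁻³·A⁻².
So Ω⁻² = kg⁻²·m⁻⁴·s⁶·A⁴.
Hz = 1/s = s⁻¹ (frequency is cycles per second).
H = Wb/A (inductance = flux per current),
    = kg·m²·s⁻²·A⁻².
Combining: Ω⁻²·Hz·H = (kg⁻²·m⁻⁴·s⁶·A⁴) · s⁻¹ · (kg·m²·s⁻²·A⁻²) = kg⁻¹·m⁻²·s³·A².
kg⁻¹·m⁻²·s³·A² is the base-SI form of the siemens.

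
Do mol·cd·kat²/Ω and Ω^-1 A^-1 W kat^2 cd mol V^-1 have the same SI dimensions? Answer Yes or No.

Left side:
  Ω = V/A (resistance = voltage per current),
      = kg·m²·s⁻³·A⁻².
  So Ω⁻¹ = kg⁻¹·m⁻²·s³·A².
  kat = mol/s = s⁻¹·mol (catalytic activity).
  So kat² = s⁻²·mol².
  Combining: mol·cd·Ω⁻¹·kat² = mol · cd · (kg⁻¹·m⁻²·s³·A²) · (s⁻²·mol²) = kg⁻¹·m⁻²·s·A²·mol³·cd.
Right side:
  Ω = kg·m²·s⁻³·A⁻².
  So Ω⁻¹ = kg⁻¹·m⁻²·s³·A².
  W = kg·m²·s⁻³.
  kat = s⁻¹·mol.
  So kat² = s⁻²·mol².
  V = kg·m²·s⁻³·A⁻¹.
  So V⁻¹ = kg⁻¹·m⁻²·s³·A.
  Combining: Ω⁻¹·A⁻¹·W·kat²·cd·mol·V⁻¹ = (kg⁻¹·m⁻²·s³·A²) · A⁻¹ · (kg·m²·s⁻³) · (s⁻²·mol²) · cd · mol · (kg⁻¹·m⁻²·s³·A) = kg⁻¹·m⁻²·s·A²·mol³·cd.
Both reduce to kg⁻¹·m⁻²·s·A²·mol³·cd.

Yes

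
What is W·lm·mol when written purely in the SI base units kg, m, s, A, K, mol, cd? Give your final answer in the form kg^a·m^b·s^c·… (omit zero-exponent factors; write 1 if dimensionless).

kg·m²·s⁻³·mol·cd

W = kg·m²·s⁻³.
lm = cd.
Combining: W·lm·mol = (kg·m²·s⁻³) · cd · mol = kg·m²·s⁻³·mol·cd.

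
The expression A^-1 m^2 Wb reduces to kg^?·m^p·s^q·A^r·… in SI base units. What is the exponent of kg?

Wb = kg·m²·s⁻²·A⁻¹.
Combining: A⁻¹·m²·Wb = A⁻¹ · m² · (kg·m²·s⁻²·A⁻¹) = kg·m⁴·s⁻²·A⁻².
The exponent of kg is 1.

1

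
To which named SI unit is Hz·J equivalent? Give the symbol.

W

Hz = 1/s = s⁻¹ (frequency is cycles per second).
J = N·m (work = force × distance),
    = kg·m²·s⁻².
Combining: Hz·J = s⁻¹ · (kg·m²·s⁻²) = kg·m²·s⁻³.
kg·m²·s⁻³ is the base-SI form of the watt.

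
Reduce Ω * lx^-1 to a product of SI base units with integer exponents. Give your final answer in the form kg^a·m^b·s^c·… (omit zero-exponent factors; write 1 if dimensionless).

Ω = kg·m²·s⁻³·A⁻².
lx = m⁻²·cd.
So lx⁻¹ = m²·cd⁻¹.
Combining: Ω·lx⁻¹ = (kg·m²·s⁻³·A⁻²) · (m²·cd⁻¹) = kg·m⁴·s⁻³·A⁻²·cd⁻¹.

kg·m⁴·s⁻³·A⁻²·cd⁻¹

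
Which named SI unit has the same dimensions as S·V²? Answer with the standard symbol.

S = kg⁻¹·m⁻²·s³·A².
V = kg·m²·s⁻³·A⁻¹.
So V² = kg²·m⁴·s⁻⁶·A⁻².
Combining: S·V² = (kg⁻¹·m⁻²·s³·A²) · (kg²·m⁴·s⁻⁶·A⁻²) = kg·m²·s⁻³.
kg·m²·s⁻³ is the base-SI form of the watt.

W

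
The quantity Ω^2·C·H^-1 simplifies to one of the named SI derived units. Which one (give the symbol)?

Ω = kg·m²·s⁻³·A⁻².
So Ω² = kg²·m⁴·s⁻⁶·A⁻⁴.
C = s·A.
H = kg·m²·s⁻²·A⁻².
So H⁻¹ = kg⁻¹·m⁻²·s²·A².
Combining: Ω²·C·H⁻¹ = (kg²·m⁴·s⁻⁶·A⁻⁴) · (s·A) · (kg⁻¹·m⁻²·s²·A²) = kg·m²·s⁻³·A⁻¹.
kg·m²·s⁻³·A⁻¹ is the base-SI form of the volt.

V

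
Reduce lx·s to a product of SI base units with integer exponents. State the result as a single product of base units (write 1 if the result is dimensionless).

m⁻²·s·cd

lx = lm/m² (illuminance = luminous flux per area),
    = m⁻²·cd.
Combining: lx·s = (m⁻²·cd) · s = m⁻²·s·cd.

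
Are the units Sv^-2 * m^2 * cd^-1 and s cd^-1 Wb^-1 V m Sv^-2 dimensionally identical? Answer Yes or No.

No

Left side:
  Sv = J/kg (equivalent dose = energy per mass),
      = m²·s⁻².
  So Sv⁻² = m⁻⁴·s⁴.
  Combining: Sv⁻²·m²·cd⁻¹ = (m⁻⁴·s⁴) · m² · cd⁻¹ = m⁻²·s⁴·cd⁻¹.
Right side:
  Wb = V·s (flux: a volt is a weber per second),
      = kg·m²·s⁻²·A⁻¹.
  So Wb⁻¹ = kg⁻¹·m⁻²·s²·A.
  V = W/A (potential = power per current),
      = kg·m²·s⁻³·A⁻¹.
  Sv = J/kg (equivalent dose = energy per mass),
      = m²·s⁻².
  So Sv⁻² = m⁻⁴·s⁴.
  Combining: s·cd⁻¹·Wb⁻¹·V·m·Sv⁻² = s · cd⁻¹ · (kg⁻¹·m⁻²·s²·A) · (kg·m²·s⁻³·A⁻¹) · m · (m⁻⁴·s⁴) = m⁻³·s⁴·cd⁻¹.
Left is m⁻²·s⁴·cd⁻¹; right is m⁻³·s⁴·cd⁻¹ — different.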